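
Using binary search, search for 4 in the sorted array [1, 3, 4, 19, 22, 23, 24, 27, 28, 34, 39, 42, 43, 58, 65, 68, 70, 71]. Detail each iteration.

Binary search for 4 in [1, 3, 4, 19, 22, 23, 24, 27, 28, 34, 39, 42, 43, 58, 65, 68, 70, 71]:

lo=0, hi=17, mid=8, arr[mid]=28 -> 28 > 4, search left half
lo=0, hi=7, mid=3, arr[mid]=19 -> 19 > 4, search left half
lo=0, hi=2, mid=1, arr[mid]=3 -> 3 < 4, search right half
lo=2, hi=2, mid=2, arr[mid]=4 -> Found target at index 2!

Binary search finds 4 at index 2 after 4 comparisons. The search repeatedly halves the search space by comparing with the middle element.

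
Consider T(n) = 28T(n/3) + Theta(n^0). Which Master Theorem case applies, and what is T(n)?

Master Theorem for T(n) = 28T(n/3) + O(n^0):

a = 28, b = 3, c = 0
log_b(a) = log_3(28) = 3.0331

Case 1: c = 0 < log_3(28) = 3.0331
T(n) = O(n^(log_3 28))

For T(n) = 28T(n/3) + O(n^0): log_3(28) = 3.0331. This is Case 1 of the Master Theorem (c < log_b(a), work dominated by leaves), giving O(n^(log_3 28)).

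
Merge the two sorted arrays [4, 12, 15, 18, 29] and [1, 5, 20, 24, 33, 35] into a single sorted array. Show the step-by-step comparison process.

Merging process:

Compare 4 vs 1: take 1 from right. Merged: [1]
Compare 4 vs 5: take 4 from left. Merged: [1, 4]
Compare 12 vs 5: take 5 from right. Merged: [1, 4, 5]
Compare 12 vs 20: take 12 from left. Merged: [1, 4, 5, 12]
Compare 15 vs 20: take 15 from left. Merged: [1, 4, 5, 12, 15]
Compare 18 vs 20: take 18 from left. Merged: [1, 4, 5, 12, 15, 18]
Compare 29 vs 20: take 20 from right. Merged: [1, 4, 5, 12, 15, 18, 20]
Compare 29 vs 24: take 24 from right. Merged: [1, 4, 5, 12, 15, 18, 20, 24]
Compare 29 vs 33: take 29 from left. Merged: [1, 4, 5, 12, 15, 18, 20, 24, 29]
Append remaining from right: [33, 35]. Merged: [1, 4, 5, 12, 15, 18, 20, 24, 29, 33, 35]

Final merged array: [1, 4, 5, 12, 15, 18, 20, 24, 29, 33, 35]
Total comparisons: 9

The merged array is [1, 4, 5, 12, 15, 18, 20, 24, 29, 33, 35], requiring 9 comparisons. The merge step runs in O(n) time where n is the total number of elements.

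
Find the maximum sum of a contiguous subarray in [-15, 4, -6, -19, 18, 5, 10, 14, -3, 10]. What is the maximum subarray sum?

Using Kadane's algorithm on [-15, 4, -6, -19, 18, 5, 10, 14, -3, 10]:

Scanning through the array:
Position 1 (value 4): max_ending_here = 4, max_so_far = 4
Position 2 (value -6): max_ending_here = -2, max_so_far = 4
Position 3 (value -19): max_ending_here = -19, max_so_far = 4
Position 4 (value 18): max_ending_here = 18, max_so_far = 18
Position 5 (value 5): max_ending_here = 23, max_so_far = 23
Position 6 (value 10): max_ending_here = 33, max_so_far = 33
Position 7 (value 14): max_ending_here = 47, max_so_far = 47
Position 8 (value -3): max_ending_here = 44, max_so_far = 47
Position 9 (value 10): max_ending_here = 54, max_so_far = 54

Maximum subarray: [18, 5, 10, 14, -3, 10]
Maximum sum: 54

The maximum subarray is [18, 5, 10, 14, -3, 10] with sum 54. This subarray runs from index 4 to index 9.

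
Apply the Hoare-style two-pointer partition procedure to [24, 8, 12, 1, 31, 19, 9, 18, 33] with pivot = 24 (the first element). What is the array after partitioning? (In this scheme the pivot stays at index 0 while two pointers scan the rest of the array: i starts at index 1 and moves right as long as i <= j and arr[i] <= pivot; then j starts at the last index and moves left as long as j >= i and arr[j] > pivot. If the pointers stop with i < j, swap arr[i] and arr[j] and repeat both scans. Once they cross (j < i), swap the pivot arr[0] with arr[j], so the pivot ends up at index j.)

Hoare-style two-pointer partition with pivot = 24:

Initial array: [24, 8, 12, 1, 31, 19, 9, 18, 33]

Pointers start at i = 1, j = 8.
i stops at index 4 (arr[4]=31 > 24), j stops at index 7 (arr[7]=18 <= 24): swap arr[4] and arr[7], array becomes [24, 8, 12, 1, 18, 19, 9, 31, 33]
i ends at 7, j ends at 6: the pointers have crossed (j < i), so scanning stops.

Swap pivot arr[0] with arr[6] to place pivot at position 6: [9, 8, 12, 1, 18, 19, 24, 31, 33]
Pivot position: 6

After partitioning with pivot 24, the array becomes [9, 8, 12, 1, 18, 19, 24, 31, 33]. The pivot is placed at index 6. All elements to the left of the pivot are <= 24, and all elements to the right are > 24.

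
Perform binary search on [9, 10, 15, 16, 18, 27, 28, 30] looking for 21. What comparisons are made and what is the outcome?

Binary search for 21 in [9, 10, 15, 16, 18, 27, 28, 30]:

lo=0, hi=7, mid=3, arr[mid]=16 -> 16 < 21, search right half
lo=4, hi=7, mid=5, arr[mid]=27 -> 27 > 21, search left half
lo=4, hi=4, mid=4, arr[mid]=18 -> 18 < 21, search right half
lo=5 > hi=4, target 21 not found

Binary search determines that 21 is not in the array after 3 comparisons. The search space was exhausted without finding the target.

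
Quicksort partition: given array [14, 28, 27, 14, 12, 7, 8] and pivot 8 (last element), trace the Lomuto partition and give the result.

Lomuto partition with pivot = 8:

Initial array: [14, 28, 27, 14, 12, 7, 8]

arr[0]=14 > 8: no swap
arr[1]=28 > 8: no swap
arr[2]=27 > 8: no swap
arr[3]=14 > 8: no swap
arr[4]=12 > 8: no swap
arr[5]=7 <= 8: swap with position 0, array becomes [7, 28, 27, 14, 12, 14, 8]

Place pivot at position 1: [7, 8, 27, 14, 12, 14, 28]
Pivot position: 1

After partitioning with pivot 8, the array becomes [7, 8, 27, 14, 12, 14, 28]. The pivot is placed at index 1. All elements to the left of the pivot are <= 8, and all elements to the right are > 8.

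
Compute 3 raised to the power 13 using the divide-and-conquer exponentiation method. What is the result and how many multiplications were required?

Computing 3^13 by squaring (build up from 3^1; each line after the first costs one multiplication):

3^1 = 3
3^2 = (3^1)^2 = 3^2 = 9
3^3 = 3 * 3^2 = 3 * 9 = 27
3^6 = (3^3)^2 = 27^2 = 729
3^12 = (3^6)^2 = 729^2 = 531441
3^13 = 3 * 3^12 = 3 * 531441 = 1594323

Result: 1594323
Multiplications needed: 5 (5 lines after 3^1)

3^13 = 1594323. Using exponentiation by squaring, this requires 5 multiplications. The key idea: if the exponent is even, square the half-power; if odd, multiply by the base once.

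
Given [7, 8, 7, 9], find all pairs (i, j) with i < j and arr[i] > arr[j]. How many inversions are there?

Finding inversions in [7, 8, 7, 9]:

(1, 2): arr[1]=8 > arr[2]=7

Total inversions: 1

The array has 1 inversion(s): (1,2). Each pair (i,j) satisfies i < j and arr[i] > arr[j].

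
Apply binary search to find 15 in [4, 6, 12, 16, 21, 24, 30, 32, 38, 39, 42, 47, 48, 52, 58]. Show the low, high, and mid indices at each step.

Binary search for 15 in [4, 6, 12, 16, 21, 24, 30, 32, 38, 39, 42, 47, 48, 52, 58]:

lo=0, hi=14, mid=7, arr[mid]=32 -> 32 > 15, search left half
lo=0, hi=6, mid=3, arr[mid]=16 -> 16 > 15, search left half
lo=0, hi=2, mid=1, arr[mid]=6 -> 6 < 15, search right half
lo=2, hi=2, mid=2, arr[mid]=12 -> 12 < 15, search right half
lo=3 > hi=2, target 15 not found

Binary search determines that 15 is not in the array after 4 comparisons. The search space was exhausted without finding the target.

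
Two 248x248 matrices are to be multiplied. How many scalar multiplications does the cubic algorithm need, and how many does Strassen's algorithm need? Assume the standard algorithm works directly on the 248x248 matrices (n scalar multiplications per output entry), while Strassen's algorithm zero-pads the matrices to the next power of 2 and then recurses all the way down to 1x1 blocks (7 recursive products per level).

Matrix multiplication for 248x248 matrices:

Strassen's algorithm requires power-of-2 dimensions. Pad 248x248 to 256x256 (next power of 2).

Standard algorithm: 248^3 = 15252992 multiplications
Strassen's algorithm: 7^(log2(256)) = 7^8 = 5764801 multiplications
Savings: 15252992 - 5764801 = 9488191 multiplications

Standard: 15252992 multiplications (248^3). Strassen: 5764801 multiplications (7^8, after padding to 256x256). Strassen reduces 8 recursive multiplications to 7 at each level.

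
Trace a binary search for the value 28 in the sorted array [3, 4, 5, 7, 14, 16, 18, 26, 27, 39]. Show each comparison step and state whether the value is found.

Binary search for 28 in [3, 4, 5, 7, 14, 16, 18, 26, 27, 39]:

lo=0, hi=9, mid=4, arr[mid]=14 -> 14 < 28, search right half
lo=5, hi=9, mid=7, arr[mid]=26 -> 26 < 28, search right half
lo=8, hi=9, mid=8, arr[mid]=27 -> 27 < 28, search right half
lo=9, hi=9, mid=9, arr[mid]=39 -> 39 > 28, search left half
lo=9 > hi=8, target 28 not found

Binary search determines that 28 is not in the array after 4 comparisons. The search space was exhausted without finding the target.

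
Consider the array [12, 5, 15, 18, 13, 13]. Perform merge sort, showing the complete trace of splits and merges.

Merge sort trace:

Split: [12, 5, 15, 18, 13, 13] -> [12, 5, 15] and [18, 13, 13]
  Split: [12, 5, 15] -> [12] and [5, 15]
    Split: [5, 15] -> [5] and [15]
    Merge: [5] + [15] -> [5, 15]
  Merge: [12] + [5, 15] -> [5, 12, 15]
  Split: [18, 13, 13] -> [18] and [13, 13]
    Split: [13, 13] -> [13] and [13]
    Merge: [13] + [13] -> [13, 13]
  Merge: [18] + [13, 13] -> [13, 13, 18]
Merge: [5, 12, 15] + [13, 13, 18] -> [5, 12, 13, 13, 15, 18]

Final sorted array: [5, 12, 13, 13, 15, 18]

The merge sort proceeds by recursively splitting the array and merging sorted halves.
After all merges, the sorted array is [5, 12, 13, 13, 15, 18].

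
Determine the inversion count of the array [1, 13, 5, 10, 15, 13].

Finding inversions in [1, 13, 5, 10, 15, 13]:

(1, 2): arr[1]=13 > arr[2]=5
(1, 3): arr[1]=13 > arr[3]=10
(4, 5): arr[4]=15 > arr[5]=13

Total inversions: 3

The array has 3 inversion(s): (1,2), (1,3), (4,5). Each pair (i,j) satisfies i < j and arr[i] > arr[j].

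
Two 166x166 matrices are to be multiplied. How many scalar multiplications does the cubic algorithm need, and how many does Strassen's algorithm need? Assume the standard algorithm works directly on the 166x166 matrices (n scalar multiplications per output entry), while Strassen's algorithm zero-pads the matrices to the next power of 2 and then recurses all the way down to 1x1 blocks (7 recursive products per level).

Matrix multiplication for 166x166 matrices:

Strassen's algorithm requires power-of-2 dimensions. Pad 166x166 to 256x256 (next power of 2).

Standard algorithm: 166^3 = 4574296 multiplications
Strassen's algorithm: 7^(log2(256)) = 7^8 = 5764801 multiplications
Difference: 4574296 - 5764801 = -1190505 (Strassen uses MORE here due to padding overhead — for small or just-over-power-of-2 n, padding can outweigh the per-level savings)

Standard: 4574296 multiplications (166^3). Strassen: 5764801 multiplications (7^8, after padding to 256x256). Strassen reduces 8 recursive multiplications to 7 at each level.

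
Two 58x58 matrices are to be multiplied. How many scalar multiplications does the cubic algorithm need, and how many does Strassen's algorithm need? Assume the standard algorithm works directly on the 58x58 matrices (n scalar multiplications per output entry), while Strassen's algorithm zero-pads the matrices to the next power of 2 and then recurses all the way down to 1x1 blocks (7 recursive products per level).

Matrix multiplication for 58x58 matrices:

Strassen's algorithm requires power-of-2 dimensions. Pad 58x58 to 64x64 (next power of 2).

Standard algorithm: 58^3 = 195112 multiplications
Strassen's algorithm: 7^(log2(64)) = 7^6 = 117649 multiplications
Savings: 195112 - 117649 = 77463 multiplications

Standard: 195112 multiplications (58^3). Strassen: 117649 multiplications (7^6, after padding to 64x64). Strassen reduces 8 recursive multiplications to 7 at each level.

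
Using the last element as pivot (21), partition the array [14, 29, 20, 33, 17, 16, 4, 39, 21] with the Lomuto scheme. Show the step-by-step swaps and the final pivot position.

Lomuto partition with pivot = 21:

Initial array: [14, 29, 20, 33, 17, 16, 4, 39, 21]

arr[0]=14 <= 21: swap with position 0, array becomes [14, 29, 20, 33, 17, 16, 4, 39, 21]
arr[1]=29 > 21: no swap
arr[2]=20 <= 21: swap with position 1, array becomes [14, 20, 29, 33, 17, 16, 4, 39, 21]
arr[3]=33 > 21: no swap
arr[4]=17 <= 21: swap with position 2, array becomes [14, 20, 17, 33, 29, 16, 4, 39, 21]
arr[5]=16 <= 21: swap with position 3, array becomes [14, 20, 17, 16, 29, 33, 4, 39, 21]
arr[6]=4 <= 21: swap with position 4, array becomes [14, 20, 17, 16, 4, 33, 29, 39, 21]
arr[7]=39 > 21: no swap

Place pivot at position 5: [14, 20, 17, 16, 4, 21, 29, 39, 33]
Pivot position: 5

After partitioning with pivot 21, the array becomes [14, 20, 17, 16, 4, 21, 29, 39, 33]. The pivot is placed at index 5. All elements to the left of the pivot are <= 21, and all elements to the right are > 21.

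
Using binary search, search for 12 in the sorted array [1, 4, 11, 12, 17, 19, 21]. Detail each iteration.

Binary search for 12 in [1, 4, 11, 12, 17, 19, 21]:

lo=0, hi=6, mid=3, arr[mid]=12 -> Found target at index 3!

Binary search finds 12 at index 3 after 1 comparisons. The search repeatedly halves the search space by comparing with the middle element.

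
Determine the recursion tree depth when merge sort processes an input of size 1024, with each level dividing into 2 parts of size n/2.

For divide and conquer with division factor 2:

Problem sizes at each level:
Level 0: 1024
Level 1: 512
Level 2: 256
Level 3: 128
Level 4: 64
Level 5: 32
Level 6: 16
Level 7: 8
Level 8: 4
Level 9: 2
Level 10: 1

The root is level 0 and the size-1 base case is level 10 (the tree spans levels 0 through 10, i.e. 11 levels counting the root), so the depth is the number of divisions: log_2(1024) = 10

The recursion tree depth is log_2(1024) = 10. At each level, the problem size is divided by 2, so it takes 10 divisions to reduce to a base case of size 1. The algorithm makes 2 recursive calls at each level.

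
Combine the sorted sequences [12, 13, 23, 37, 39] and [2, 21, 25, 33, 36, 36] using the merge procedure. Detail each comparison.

Merging process:

Compare 12 vs 2: take 2 from right. Merged: [2]
Compare 12 vs 21: take 12 from left. Merged: [2, 12]
Compare 13 vs 21: take 13 from left. Merged: [2, 12, 13]
Compare 23 vs 21: take 21 from right. Merged: [2, 12, 13, 21]
Compare 23 vs 25: take 23 from left. Merged: [2, 12, 13, 21, 23]
Compare 37 vs 25: take 25 from right. Merged: [2, 12, 13, 21, 23, 25]
Compare 37 vs 33: take 33 from right. Merged: [2, 12, 13, 21, 23, 25, 33]
Compare 37 vs 36: take 36 from right. Merged: [2, 12, 13, 21, 23, 25, 33, 36]
Compare 37 vs 36: take 36 from right. Merged: [2, 12, 13, 21, 23, 25, 33, 36, 36]
Append remaining from left: [37, 39]. Merged: [2, 12, 13, 21, 23, 25, 33, 36, 36, 37, 39]

Final merged array: [2, 12, 13, 21, 23, 25, 33, 36, 36, 37, 39]
Total comparisons: 9

The merged array is [2, 12, 13, 21, 23, 25, 33, 36, 36, 37, 39], requiring 9 comparisons. The merge step runs in O(n) time where n is the total number of elements.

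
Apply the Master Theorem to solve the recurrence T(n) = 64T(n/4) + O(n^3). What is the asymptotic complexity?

Master Theorem for T(n) = 64T(n/4) + O(n^3):

a = 64, b = 4, c = 3
log_b(a) = log_4(64) = 3.0000

Case 2: c = 3 = log_4(64) = 3.0000
T(n) = O(n^3 log n) = O(n^3 log n)

For T(n) = 64T(n/4) + O(n^3): log_4(64) = 3.0000. This is Case 2 of the Master Theorem (c = log_b(a), equal work at all levels), giving O(n^3 log n).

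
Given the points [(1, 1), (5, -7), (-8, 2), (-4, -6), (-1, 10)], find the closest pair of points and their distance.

Computing all pairwise distances among 5 points:

d((1, 1), (5, -7)) = 8.9443
d((1, 1), (-8, 2)) = 9.0554
d((1, 1), (-4, -6)) = 8.6023 <-- minimum
d((1, 1), (-1, 10)) = 9.2195
d((5, -7), (-8, 2)) = 15.8114
d((5, -7), (-4, -6)) = 9.0554
d((5, -7), (-1, 10)) = 18.0278
d((-8, 2), (-4, -6)) = 8.9443
d((-8, 2), (-1, 10)) = 10.6301
d((-4, -6), (-1, 10)) = 16.2788

Closest pair: (1, 1) and (-4, -6) with distance 8.6023

The closest pair is (1, 1) and (-4, -6) with Euclidean distance 8.6023. For 5 points, brute-force pairwise comparison is shown above. For large n, the divide-and-conquer algorithm (sort by x, recurse on halves, check the dividing strip) achieves O(n log n).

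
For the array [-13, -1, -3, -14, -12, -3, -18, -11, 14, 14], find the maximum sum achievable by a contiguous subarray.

Using Kadane's algorithm on [-13, -1, -3, -14, -12, -3, -18, -11, 14, 14]:

Scanning through the array:
Position 1 (value -1): max_ending_here = -1, max_so_far = -1
Position 2 (value -3): max_ending_here = -3, max_so_far = -1
Position 3 (value -14): max_ending_here = -14, max_so_far = -1
Position 4 (value -12): max_ending_here = -12, max_so_far = -1
Position 5 (value -3): max_ending_here = -3, max_so_far = -1
Position 6 (value -18): max_ending_here = -18, max_so_far = -1
Position 7 (value -11): max_ending_here = -11, max_so_far = -1
Position 8 (value 14): max_ending_here = 14, max_so_far = 14
Position 9 (value 14): max_ending_here = 28, max_so_far = 28

Maximum subarray: [14, 14]
Maximum sum: 28

The maximum subarray is [14, 14] with sum 28. This subarray runs from index 8 to index 9.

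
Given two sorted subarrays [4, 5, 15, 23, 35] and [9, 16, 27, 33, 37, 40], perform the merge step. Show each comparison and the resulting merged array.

Merging process:

Compare 4 vs 9: take 4 from left. Merged: [4]
Compare 5 vs 9: take 5 from left. Merged: [4, 5]
Compare 15 vs 9: take 9 from right. Merged: [4, 5, 9]
Compare 15 vs 16: take 15 from left. Merged: [4, 5, 9, 15]
Compare 23 vs 16: take 16 from right. Merged: [4, 5, 9, 15, 16]
Compare 23 vs 27: take 23 from left. Merged: [4, 5, 9, 15, 16, 23]
Compare 35 vs 27: take 27 from right. Merged: [4, 5, 9, 15, 16, 23, 27]
Compare 35 vs 33: take 33 from right. Merged: [4, 5, 9, 15, 16, 23, 27, 33]
Compare 35 vs 37: take 35 from left. Merged: [4, 5, 9, 15, 16, 23, 27, 33, 35]
Append remaining from right: [37, 40]. Merged: [4, 5, 9, 15, 16, 23, 27, 33, 35, 37, 40]

Final merged array: [4, 5, 9, 15, 16, 23, 27, 33, 35, 37, 40]
Total comparisons: 9

The merged array is [4, 5, 9, 15, 16, 23, 27, 33, 35, 37, 40], requiring 9 comparisons. The merge step runs in O(n) time where n is the total number of elements.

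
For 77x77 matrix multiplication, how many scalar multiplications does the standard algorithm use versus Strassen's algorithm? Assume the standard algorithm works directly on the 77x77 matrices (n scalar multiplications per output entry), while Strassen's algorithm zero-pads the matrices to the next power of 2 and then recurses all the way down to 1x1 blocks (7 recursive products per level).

Matrix multiplication for 77x77 matrices:

Strassen's algorithm requires power-of-2 dimensions. Pad 77x77 to 128x128 (next power of 2).

Standard algorithm: 77^3 = 456533 multiplications
Strassen's algorithm: 7^(log2(128)) = 7^7 = 823543 multiplications
Difference: 456533 - 823543 = -367010 (Strassen uses MORE here due to padding overhead — for small or just-over-power-of-2 n, padding can outweigh the per-level savings)

Standard: 456533 multiplications (77^3). Strassen: 823543 multiplications (7^7, after padding to 128x128). Strassen reduces 8 recursive multiplications to 7 at each level.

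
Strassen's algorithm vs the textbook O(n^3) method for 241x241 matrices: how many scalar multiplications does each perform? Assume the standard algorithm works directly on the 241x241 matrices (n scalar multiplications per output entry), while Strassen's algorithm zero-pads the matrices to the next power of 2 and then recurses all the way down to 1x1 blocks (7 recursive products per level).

Matrix multiplication for 241x241 matrices:

Strassen's algorithm requires power-of-2 dimensions. Pad 241x241 to 256x256 (next power of 2).

Standard algorithm: 241^3 = 13997521 multiplications
Strassen's algorithm: 7^(log2(256)) = 7^8 = 5764801 multiplications
Savings: 13997521 - 5764801 = 8232720 multiplications

Standard: 13997521 multiplications (241^3). Strassen: 5764801 multiplications (7^8, after padding to 256x256). Strassen reduces 8 recursive multiplications to 7 at each level.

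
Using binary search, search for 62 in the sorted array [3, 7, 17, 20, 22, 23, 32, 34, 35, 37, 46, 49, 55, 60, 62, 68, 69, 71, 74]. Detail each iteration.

Binary search for 62 in [3, 7, 17, 20, 22, 23, 32, 34, 35, 37, 46, 49, 55, 60, 62, 68, 69, 71, 74]:

lo=0, hi=18, mid=9, arr[mid]=37 -> 37 < 62, search right half
lo=10, hi=18, mid=14, arr[mid]=62 -> Found target at index 14!

Binary search finds 62 at index 14 after 2 comparisons. The search repeatedly halves the search space by comparing with the middle element.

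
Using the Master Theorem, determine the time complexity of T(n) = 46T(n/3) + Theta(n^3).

Master Theorem for T(n) = 46T(n/3) + O(n^3):

a = 46, b = 3, c = 3
log_b(a) = log_3(46) = 3.4850

Case 1: c = 3 < log_3(46) = 3.4850
T(n) = O(n^(log_3 46))

For T(n) = 46T(n/3) + O(n^3): log_3(46) = 3.4850. This is Case 1 of the Master Theorem (c < log_b(a), work dominated by leaves), giving O(n^(log_3 46)).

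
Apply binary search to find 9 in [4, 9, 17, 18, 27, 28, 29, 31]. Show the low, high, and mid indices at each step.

Binary search for 9 in [4, 9, 17, 18, 27, 28, 29, 31]:

lo=0, hi=7, mid=3, arr[mid]=18 -> 18 > 9, search left half
lo=0, hi=2, mid=1, arr[mid]=9 -> Found target at index 1!

Binary search finds 9 at index 1 after 2 comparisons. The search repeatedly halves the search space by comparing with the middle element.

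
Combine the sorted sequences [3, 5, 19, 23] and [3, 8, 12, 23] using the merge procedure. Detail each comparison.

Merging process:

Compare 3 vs 3: take 3 from left. Merged: [3]
Compare 5 vs 3: take 3 from right. Merged: [3, 3]
Compare 5 vs 8: take 5 from left. Merged: [3, 3, 5]
Compare 19 vs 8: take 8 from right. Merged: [3, 3, 5, 8]
Compare 19 vs 12: take 12 from right. Merged: [3, 3, 5, 8, 12]
Compare 19 vs 23: take 19 from left. Merged: [3, 3, 5, 8, 12, 19]
Compare 23 vs 23: take 23 from left. Merged: [3, 3, 5, 8, 12, 19, 23]
Append remaining from right: [23]. Merged: [3, 3, 5, 8, 12, 19, 23, 23]

Final merged array: [3, 3, 5, 8, 12, 19, 23, 23]
Total comparisons: 7

The merged array is [3, 3, 5, 8, 12, 19, 23, 23], requiring 7 comparisons. The merge step runs in O(n) time where n is the total number of elements.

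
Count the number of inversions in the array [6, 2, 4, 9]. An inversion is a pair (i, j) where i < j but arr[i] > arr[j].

Finding inversions in [6, 2, 4, 9]:

(0, 1): arr[0]=6 > arr[1]=2
(0, 2): arr[0]=6 > arr[2]=4

Total inversions: 2

The array has 2 inversion(s): (0,1), (0,2). Each pair (i,j) satisfies i < j and arr[i] > arr[j].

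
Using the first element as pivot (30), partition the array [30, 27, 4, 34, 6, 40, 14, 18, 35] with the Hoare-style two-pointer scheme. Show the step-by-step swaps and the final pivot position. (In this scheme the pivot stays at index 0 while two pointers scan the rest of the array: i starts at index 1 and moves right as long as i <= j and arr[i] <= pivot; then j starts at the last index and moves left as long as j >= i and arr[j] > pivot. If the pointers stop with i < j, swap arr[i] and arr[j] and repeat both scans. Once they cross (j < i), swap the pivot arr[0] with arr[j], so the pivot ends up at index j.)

Hoare-style two-pointer partition with pivot = 30:

Initial array: [30, 27, 4, 34, 6, 40, 14, 18, 35]

Pointers start at i = 1, j = 8.
i stops at index 3 (arr[3]=34 > 30), j stops at index 7 (arr[7]=18 <= 30): swap arr[3] and arr[7], array becomes [30, 27, 4, 18, 6, 40, 14, 34, 35]
i stops at index 5 (arr[5]=40 > 30), j stops at index 6 (arr[6]=14 <= 30): swap arr[5] and arr[6], array becomes [30, 27, 4, 18, 6, 14, 40, 34, 35]
i ends at 6, j ends at 5: the pointers have crossed (j < i), so scanning stops.

Swap pivot arr[0] with arr[5] to place pivot at position 5: [14, 27, 4, 18, 6, 30, 40, 34, 35]
Pivot position: 5

After partitioning with pivot 30, the array becomes [14, 27, 4, 18, 6, 30, 40, 34, 35]. The pivot is placed at index 5. All elements to the left of the pivot are <= 30, and all elements to the right are > 30.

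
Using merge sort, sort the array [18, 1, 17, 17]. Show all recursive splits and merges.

Merge sort trace:

Split: [18, 1, 17, 17] -> [18, 1] and [17, 17]
  Split: [18, 1] -> [18] and [1]
  Merge: [18] + [1] -> [1, 18]
  Split: [17, 17] -> [17] and [17]
  Merge: [17] + [17] -> [17, 17]
Merge: [1, 18] + [17, 17] -> [1, 17, 17, 18]

Final sorted array: [1, 17, 17, 18]

The merge sort proceeds by recursively splitting the array and merging sorted halves.
After all merges, the sorted array is [1, 17, 17, 18].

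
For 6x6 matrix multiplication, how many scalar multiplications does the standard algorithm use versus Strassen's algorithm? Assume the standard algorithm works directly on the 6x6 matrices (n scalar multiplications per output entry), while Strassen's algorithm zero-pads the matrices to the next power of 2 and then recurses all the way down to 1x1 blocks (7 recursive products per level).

Matrix multiplication for 6x6 matrices:

Strassen's algorithm requires power-of-2 dimensions. Pad 6x6 to 8x8 (next power of 2).

Standard algorithm: 6^3 = 216 multiplications
Strassen's algorithm: 7^(log2(8)) = 7^3 = 343 multiplications
Difference: 216 - 343 = -127 (Strassen uses MORE here due to padding overhead — for small or just-over-power-of-2 n, padding can outweigh the per-level savings)

Standard: 216 multiplications (6^3). Strassen: 343 multiplications (7^3, after padding to 8x8). Strassen reduces 8 recursive multiplications to 7 at each level.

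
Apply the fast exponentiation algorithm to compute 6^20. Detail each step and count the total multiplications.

Computing 6^20 by squaring (build up from 6^1; each line after the first costs one multiplication):

6^1 = 6
6^2 = (6^1)^2 = 6^2 = 36
6^4 = (6^2)^2 = 36^2 = 1296
6^5 = 6 * 6^4 = 6 * 1296 = 7776
6^10 = (6^5)^2 = 7776^2 = 60466176
6^20 = (6^10)^2 = 60466176^2 = 3656158440062976

Result: 3656158440062976
Multiplications needed: 5 (5 lines after 6^1)

6^20 = 3656158440062976. Using exponentiation by squaring, this requires 5 multiplications. The key idea: if the exponent is even, square the half-power; if odd, multiply by the base once.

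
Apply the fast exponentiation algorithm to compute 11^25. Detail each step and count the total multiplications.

Computing 11^25 by squaring (build up from 11^1; each line after the first costs one multiplication):

11^1 = 11
11^2 = (11^1)^2 = 11^2 = 121
11^3 = 11 * 11^2 = 11 * 121 = 1331
11^6 = (11^3)^2 = 1331^2 = 1771561
11^12 = (11^6)^2 = 1771561^2 = 3138428376721
11^24 = (11^12)^2 = 3138428376721^2 = 9849732675807611094711841
11^25 = 11 * 11^24 = 11 * 9849732675807611094711841 = 108347059433883722041830251

Result: 108347059433883722041830251
Multiplications needed: 6 (6 lines after 11^1)

11^25 = 108347059433883722041830251. Using exponentiation by squaring, this requires 6 multiplications. The key idea: if the exponent is even, square the half-power; if odd, multiply by the base once.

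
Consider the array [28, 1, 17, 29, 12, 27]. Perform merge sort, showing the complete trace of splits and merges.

Merge sort trace:

Split: [28, 1, 17, 29, 12, 27] -> [28, 1, 17] and [29, 12, 27]
  Split: [28, 1, 17] -> [28] and [1, 17]
    Split: [1, 17] -> [1] and [17]
    Merge: [1] + [17] -> [1, 17]
  Merge: [28] + [1, 17] -> [1, 17, 28]
  Split: [29, 12, 27] -> [29] and [12, 27]
    Split: [12, 27] -> [12] and [27]
    Merge: [12] + [27] -> [12, 27]
  Merge: [29] + [12, 27] -> [12, 27, 29]
Merge: [1, 17, 28] + [12, 27, 29] -> [1, 12, 17, 27, 28, 29]

Final sorted array: [1, 12, 17, 27, 28, 29]

The merge sort proceeds by recursively splitting the array and merging sorted halves.
After all merges, the sorted array is [1, 12, 17, 27, 28, 29].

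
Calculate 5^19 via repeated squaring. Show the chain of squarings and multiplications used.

Computing 5^19 by squaring (build up from 5^1; each line after the first costs one multiplication):

5^1 = 5
5^2 = (5^1)^2 = 5^2 = 25
5^4 = (5^2)^2 = 25^2 = 625
5^8 = (5^4)^2 = 625^2 = 390625
5^9 = 5 * 5^8 = 5 * 390625 = 1953125
5^18 = (5^9)^2 = 1953125^2 = 3814697265625
5^19 = 5 * 5^18 = 5 * 3814697265625 = 19073486328125

Result: 19073486328125
Multiplications needed: 6 (6 lines after 5^1)

5^19 = 19073486328125. Using exponentiation by squaring, this requires 6 multiplications. The key idea: if the exponent is even, square the half-power; if odd, multiply by the base once.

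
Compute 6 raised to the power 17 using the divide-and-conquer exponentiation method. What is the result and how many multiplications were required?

Computing 6^17 by squaring (build up from 6^1; each line after the first costs one multiplication):

6^1 = 6
6^2 = (6^1)^2 = 6^2 = 36
6^4 = (6^2)^2 = 36^2 = 1296
6^8 = (6^4)^2 = 1296^2 = 1679616
6^16 = (6^8)^2 = 1679616^2 = 2821109907456
6^17 = 6 * 6^16 = 6 * 2821109907456 = 16926659444736

Result: 16926659444736
Multiplications needed: 5 (5 lines after 6^1)

6^17 = 16926659444736. Using exponentiation by squaring, this requires 5 multiplications. The key idea: if the exponent is even, square the half-power; if odd, multiply by the base once.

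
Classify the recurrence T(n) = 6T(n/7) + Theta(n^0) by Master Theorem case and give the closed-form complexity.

Master Theorem for T(n) = 6T(n/7) + O(n^0):

a = 6, b = 7, c = 0
log_b(a) = log_7(6) = 0.9208

Case 1: c = 0 < log_7(6) = 0.9208
T(n) = O(n^(log_7 6))

For T(n) = 6T(n/7) + O(n^0): log_7(6) = 0.9208. This is Case 1 of the Master Theorem (c < log_b(a), work dominated by leaves), giving O(n^(log_7 6)).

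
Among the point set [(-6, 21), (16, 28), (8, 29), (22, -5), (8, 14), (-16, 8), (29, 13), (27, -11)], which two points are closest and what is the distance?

Computing all pairwise distances among 8 points:

d((-6, 21), (16, 28)) = 23.0868
d((-6, 21), (8, 29)) = 16.1245
d((-6, 21), (22, -5)) = 38.2099
d((-6, 21), (8, 14)) = 15.6525
d((-6, 21), (-16, 8)) = 16.4012
d((-6, 21), (29, 13)) = 35.9026
d((-6, 21), (27, -11)) = 45.9674
d((16, 28), (8, 29)) = 8.0623
d((16, 28), (22, -5)) = 33.541
d((16, 28), (8, 14)) = 16.1245
d((16, 28), (-16, 8)) = 37.7359
d((16, 28), (29, 13)) = 19.8494
d((16, 28), (27, -11)) = 40.5216
d((8, 29), (22, -5)) = 36.7696
d((8, 29), (8, 14)) = 15.0
d((8, 29), (-16, 8)) = 31.8904
d((8, 29), (29, 13)) = 26.4008
d((8, 29), (27, -11)) = 44.2832
d((22, -5), (8, 14)) = 23.6008
d((22, -5), (-16, 8)) = 40.1622
d((22, -5), (29, 13)) = 19.3132
d((22, -5), (27, -11)) = 7.8102 <-- minimum
d((8, 14), (-16, 8)) = 24.7386
d((8, 14), (29, 13)) = 21.0238
d((8, 14), (27, -11)) = 31.4006
d((-16, 8), (29, 13)) = 45.2769
d((-16, 8), (27, -11)) = 47.0106
d((29, 13), (27, -11)) = 24.0832

Closest pair: (22, -5) and (27, -11) with distance 7.8102

The closest pair is (22, -5) and (27, -11) with Euclidean distance 7.8102. For 8 points, brute-force pairwise comparison is shown above. For large n, the divide-and-conquer algorithm (sort by x, recurse on halves, check the dividing strip) achieves O(n log n).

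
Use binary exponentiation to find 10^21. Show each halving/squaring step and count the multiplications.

Computing 10^21 by squaring (build up from 10^1; each line after the first costs one multiplication):

10^1 = 10
10^2 = (10^1)^2 = 10^2 = 100
10^4 = (10^2)^2 = 100^2 = 10000
10^5 = 10 * 10^4 = 10 * 10000 = 100000
10^10 = (10^5)^2 = 100000^2 = 10000000000
10^20 = (10^10)^2 = 10000000000^2 = 100000000000000000000
10^21 = 10 * 10^20 = 10 * 100000000000000000000 = 1000000000000000000000

Result: 1000000000000000000000
Multiplications needed: 6 (6 lines after 10^1)

10^21 = 1000000000000000000000. Using exponentiation by squaring, this requires 6 multiplications. The key idea: if the exponent is even, square the half-power; if odd, multiply by the base once.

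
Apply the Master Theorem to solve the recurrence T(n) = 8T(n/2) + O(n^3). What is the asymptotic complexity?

Master Theorem for T(n) = 8T(n/2) + O(n^3):

a = 8, b = 2, c = 3
log_b(a) = log_2(8) = 3.0000

Case 2: c = 3 = log_2(8) = 3.0000
T(n) = O(n^3 log n) = O(n^3 log n)

For T(n) = 8T(n/2) + O(n^3): log_2(8) = 3.0000. This is Case 2 of the Master Theorem (c = log_b(a), equal work at all levels), giving O(n^3 log n).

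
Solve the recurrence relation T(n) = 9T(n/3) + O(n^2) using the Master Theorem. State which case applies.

Master Theorem for T(n) = 9T(n/3) + O(n^2):

a = 9, b = 3, c = 2
log_b(a) = log_3(9) = 2.0000

Case 2: c = 2 = log_3(9) = 2.0000
T(n) = O(n^2 log n) = O(n^2 log n)

For T(n) = 9T(n/3) + O(n^2): log_3(9) = 2.0000. This is Case 2 of the Master Theorem (c = log_b(a), equal work at all levels), giving O(n^2 log n).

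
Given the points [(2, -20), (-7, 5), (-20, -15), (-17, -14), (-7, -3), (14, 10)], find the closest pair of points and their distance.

Computing all pairwise distances among 6 points:

d((2, -20), (-7, 5)) = 26.5707
d((2, -20), (-20, -15)) = 22.561
d((2, -20), (-17, -14)) = 19.9249
d((2, -20), (-7, -3)) = 19.2354
d((2, -20), (14, 10)) = 32.311
d((-7, 5), (-20, -15)) = 23.8537
d((-7, 5), (-17, -14)) = 21.4709
d((-7, 5), (-7, -3)) = 8.0
d((-7, 5), (14, 10)) = 21.587
d((-20, -15), (-17, -14)) = 3.1623 <-- minimum
d((-20, -15), (-7, -3)) = 17.6918
d((-20, -15), (14, 10)) = 42.2019
d((-17, -14), (-7, -3)) = 14.8661
d((-17, -14), (14, 10)) = 39.2046
d((-7, -3), (14, 10)) = 24.6982

Closest pair: (-20, -15) and (-17, -14) with distance 3.1623

The closest pair is (-20, -15) and (-17, -14) with Euclidean distance 3.1623. For 6 points, brute-force pairwise comparison is shown above. For large n, the divide-and-conquer algorithm (sort by x, recurse on halves, check the dividing strip) achieves O(n log n).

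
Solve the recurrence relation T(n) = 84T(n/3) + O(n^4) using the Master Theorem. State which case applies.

Master Theorem for T(n) = 84T(n/3) + O(n^4):

a = 84, b = 3, c = 4
log_b(a) = log_3(84) = 4.0331

Case 1: c = 4 < log_3(84) = 4.0331
T(n) = O(n^(log_3 84))

For T(n) = 84T(n/3) + O(n^4): log_3(84) = 4.0331. This is Case 1 of the Master Theorem (c < log_b(a), work dominated by leaves), giving O(n^(log_3 84)).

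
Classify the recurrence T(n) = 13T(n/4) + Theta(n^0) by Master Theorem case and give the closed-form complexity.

Master Theorem for T(n) = 13T(n/4) + O(n^0):

a = 13, b = 4, c = 0
log_b(a) = log_4(13) = 1.8502

Case 1: c = 0 < log_4(13) = 1.8502
T(n) = O(n^(log_4 13))

For T(n) = 13T(n/4) + O(n^0): log_4(13) = 1.8502. This is Case 1 of the Master Theorem (c < log_b(a), work dominated by leaves), giving O(n^(log_4 13)).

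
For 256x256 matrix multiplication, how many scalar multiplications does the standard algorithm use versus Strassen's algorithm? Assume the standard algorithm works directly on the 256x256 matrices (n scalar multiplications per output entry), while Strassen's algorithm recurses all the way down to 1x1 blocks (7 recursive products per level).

Matrix multiplication for 256x256 matrices:

Standard algorithm: 256^3 = 16777216 multiplications
Strassen's algorithm: 7^(log2(256)) = 7^8 = 5764801 multiplications
Savings: 16777216 - 5764801 = 11012415 multiplications

Standard: 16777216 multiplications (256^3). Strassen: 5764801 multiplications (7^8). Strassen reduces 8 recursive multiplications to 7 at each level.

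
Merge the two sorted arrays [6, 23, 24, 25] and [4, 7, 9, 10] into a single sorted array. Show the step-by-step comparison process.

Merging process:

Compare 6 vs 4: take 4 from right. Merged: [4]
Compare 6 vs 7: take 6 from left. Merged: [4, 6]
Compare 23 vs 7: take 7 from right. Merged: [4, 6, 7]
Compare 23 vs 9: take 9 from right. Merged: [4, 6, 7, 9]
Compare 23 vs 10: take 10 from right. Merged: [4, 6, 7, 9, 10]
Append remaining from left: [23, 24, 25]. Merged: [4, 6, 7, 9, 10, 23, 24, 25]

Final merged array: [4, 6, 7, 9, 10, 23, 24, 25]
Total comparisons: 5

The merged array is [4, 6, 7, 9, 10, 23, 24, 25], requiring 5 comparisons. The merge step runs in O(n) time where n is the total number of elements.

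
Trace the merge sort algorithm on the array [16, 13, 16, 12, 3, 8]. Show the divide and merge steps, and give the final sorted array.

Merge sort trace:

Split: [16, 13, 16, 12, 3, 8] -> [16, 13, 16] and [12, 3, 8]
  Split: [16, 13, 16] -> [16] and [13, 16]
    Split: [13, 16] -> [13] and [16]
    Merge: [13] + [16] -> [13, 16]
  Merge: [16] + [13, 16] -> [13, 16, 16]
  Split: [12, 3, 8] -> [12] and [3, 8]
    Split: [3, 8] -> [3] and [8]
    Merge: [3] + [8] -> [3, 8]
  Merge: [12] + [3, 8] -> [3, 8, 12]
Merge: [13, 16, 16] + [3, 8, 12] -> [3, 8, 12, 13, 16, 16]

Final sorted array: [3, 8, 12, 13, 16, 16]

The merge sort proceeds by recursively splitting the array and merging sorted halves.
After all merges, the sorted array is [3, 8, 12, 13, 16, 16].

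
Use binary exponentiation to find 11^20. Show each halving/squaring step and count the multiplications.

Computing 11^20 by squaring (build up from 11^1; each line after the first costs one multiplication):

11^1 = 11
11^2 = (11^1)^2 = 11^2 = 121
11^4 = (11^2)^2 = 121^2 = 14641
11^5 = 11 * 11^4 = 11 * 14641 = 161051
11^10 = (11^5)^2 = 161051^2 = 25937424601
11^20 = (11^10)^2 = 25937424601^2 = 672749994932560009201

Result: 672749994932560009201
Multiplications needed: 5 (5 lines after 11^1)

11^20 = 672749994932560009201. Using exponentiation by squaring, this requires 5 multiplications. The key idea: if the exponent is even, square the half-power; if odd, multiply by the base once.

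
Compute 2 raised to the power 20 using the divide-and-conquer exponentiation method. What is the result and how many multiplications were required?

Computing 2^20 by squaring (build up from 2^1; each line after the first costs one multiplication):

2^1 = 2
2^2 = (2^1)^2 = 2^2 = 4
2^4 = (2^2)^2 = 4^2 = 16
2^5 = 2 * 2^4 = 2 * 16 = 32
2^10 = (2^5)^2 = 32^2 = 1024
2^20 = (2^10)^2 = 1024^2 = 1048576

Result: 1048576
Multiplications needed: 5 (5 lines after 2^1)

2^20 = 1048576. Using exponentiation by squaring, this requires 5 multiplications. The key idea: if the exponent is even, square the half-power; if odd, multiply by the base once.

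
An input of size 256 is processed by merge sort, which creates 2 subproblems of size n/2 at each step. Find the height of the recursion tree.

For divide and conquer with division factor 2:

Problem sizes at each level:
Level 0: 256
Level 1: 128
Level 2: 64
Level 3: 32
Level 4: 16
Level 5: 8
Level 6: 4
Level 7: 2
Level 8: 1

The root is level 0 and the size-1 base case is level 8 (the tree spans levels 0 through 8, i.e. 9 levels counting the root), so the depth is the number of divisions: log_2(256) = 8

The recursion tree depth is log_2(256) = 8. At each level, the problem size is divided by 2, so it takes 8 divisions to reduce to a base case of size 1. The algorithm makes 2 recursive calls at each level.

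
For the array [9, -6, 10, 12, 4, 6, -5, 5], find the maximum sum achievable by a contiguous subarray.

Using Kadane's algorithm on [9, -6, 10, 12, 4, 6, -5, 5]:

Scanning through the array:
Position 1 (value -6): max_ending_here = 3, max_so_far = 9
Position 2 (value 10): max_ending_here = 13, max_so_far = 13
Position 3 (value 12): max_ending_here = 25, max_so_far = 25
Position 4 (value 4): max_ending_here = 29, max_so_far = 29
Position 5 (value 6): max_ending_here = 35, max_so_far = 35
Position 6 (value -5): max_ending_here = 30, max_so_far = 35
Position 7 (value 5): max_ending_here = 35, max_so_far = 35

Maximum subarray: [9, -6, 10, 12, 4, 6]
Maximum sum: 35

The maximum subarray is [9, -6, 10, 12, 4, 6] with sum 35. This subarray runs from index 0 to index 5.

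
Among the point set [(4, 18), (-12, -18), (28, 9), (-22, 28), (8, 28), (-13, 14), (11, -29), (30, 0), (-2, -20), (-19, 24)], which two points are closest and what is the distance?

Computing all pairwise distances among 10 points:

d((4, 18), (-12, -18)) = 39.3954
d((4, 18), (28, 9)) = 25.632
d((4, 18), (-22, 28)) = 27.8568
d((4, 18), (8, 28)) = 10.7703
d((4, 18), (-13, 14)) = 17.4642
d((4, 18), (11, -29)) = 47.5184
d((4, 18), (30, 0)) = 31.6228
d((4, 18), (-2, -20)) = 38.4708
d((4, 18), (-19, 24)) = 23.7697
d((-12, -18), (28, 9)) = 48.2597
d((-12, -18), (-22, 28)) = 47.0744
d((-12, -18), (8, 28)) = 50.1597
d((-12, -18), (-13, 14)) = 32.0156
d((-12, -18), (11, -29)) = 25.4951
d((-12, -18), (30, 0)) = 45.6946
d((-12, -18), (-2, -20)) = 10.198
d((-12, -18), (-19, 24)) = 42.5793
d((28, 9), (-22, 28)) = 53.4883
d((28, 9), (8, 28)) = 27.5862
d((28, 9), (-13, 14)) = 41.3038
d((28, 9), (11, -29)) = 41.6293
d((28, 9), (30, 0)) = 9.2195
d((28, 9), (-2, -20)) = 41.7253
d((28, 9), (-19, 24)) = 49.3356
d((-22, 28), (8, 28)) = 30.0
d((-22, 28), (-13, 14)) = 16.6433
d((-22, 28), (11, -29)) = 65.8635
d((-22, 28), (30, 0)) = 59.0593
d((-22, 28), (-2, -20)) = 52.0
d((-22, 28), (-19, 24)) = 5.0 <-- minimum
d((8, 28), (-13, 14)) = 25.2389
d((8, 28), (11, -29)) = 57.0789
d((8, 28), (30, 0)) = 35.609
d((8, 28), (-2, -20)) = 49.0306
d((8, 28), (-19, 24)) = 27.2947
d((-13, 14), (11, -29)) = 49.2443
d((-13, 14), (30, 0)) = 45.2217
d((-13, 14), (-2, -20)) = 35.7351
d((-13, 14), (-19, 24)) = 11.6619
d((11, -29), (30, 0)) = 34.6699
d((11, -29), (-2, -20)) = 15.8114
d((11, -29), (-19, 24)) = 60.9016
d((30, 0), (-2, -20)) = 37.7359
d((30, 0), (-19, 24)) = 54.5619
d((-2, -20), (-19, 24)) = 47.1699

Closest pair: (-22, 28) and (-19, 24) with distance 5.0

The closest pair is (-22, 28) and (-19, 24) with Euclidean distance 5.0. For 10 points, brute-force pairwise comparison is shown above. For large n, the divide-and-conquer algorithm (sort by x, recurse on halves, check the dividing strip) achieves O(n log n).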